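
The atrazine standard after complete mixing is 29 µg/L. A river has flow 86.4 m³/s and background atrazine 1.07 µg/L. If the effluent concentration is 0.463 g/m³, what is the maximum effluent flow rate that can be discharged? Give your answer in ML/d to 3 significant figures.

480 ML/d

1.07 µg/L = 0.00107 mg/L.
29 µg/L = 0.029 mg/L.
Mass balance at complete mixing: C_std·(Q_w + Q_r) = Q_w·C_e + Q_r·C_b.
Rearranging, Q_w = Q_r·(C_std − C_b)/(C_e − C_std) = 86.4·(0.029 − 0.00107) / (0.463 − 0.029) = 5.56 m³/s.
= 480.4 ML/d.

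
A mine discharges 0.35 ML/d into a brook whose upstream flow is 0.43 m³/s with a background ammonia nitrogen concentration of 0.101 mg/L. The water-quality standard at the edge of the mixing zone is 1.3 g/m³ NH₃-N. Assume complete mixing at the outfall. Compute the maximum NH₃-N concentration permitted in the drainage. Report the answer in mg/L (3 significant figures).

0.35 ML/d = 0.004051 m³/s.
Mass balance: 1.3·0.4341 = 0.004051·Cₑ + 0.43·0.101.
Cₑ = (0.5643 − 0.04343) / 0.004051 = 128.6 mg/L.

129 mg/L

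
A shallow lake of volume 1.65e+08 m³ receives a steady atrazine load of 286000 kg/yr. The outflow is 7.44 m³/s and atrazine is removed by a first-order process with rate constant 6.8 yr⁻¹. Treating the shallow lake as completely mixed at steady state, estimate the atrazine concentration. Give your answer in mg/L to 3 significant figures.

0.211 mg/L

Outflow Q = 7.44 m³/s × 3.156e+07 s/yr = 2.348e+08 m³/yr.
Steady-state CSTR mass balance: W = Q·C + k·V·C, so C = W/(Q + kV).
Q + kV = 2.348e+08 + 6.8·1.65e+08 = 1.357e+09 m³/yr.
C = 286000/1.357e+09 = 0.0002108 kg/m³ = 0.2108 mg/L.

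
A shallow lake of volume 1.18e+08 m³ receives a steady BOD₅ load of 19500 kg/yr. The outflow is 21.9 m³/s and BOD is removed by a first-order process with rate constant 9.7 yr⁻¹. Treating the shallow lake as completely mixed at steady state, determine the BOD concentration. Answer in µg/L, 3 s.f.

Outflow Q = 21.9 m³/s × 3.156e+07 s/yr = 6.911e+08 m³/yr.
Steady-state CSTR mass balance: W = Q·C + k·V·C, so C = W/(Q + kV).
Q + kV = 6.911e+08 + 9.7·1.18e+08 = 1.836e+09 m³/yr.
C = 19500/1.836e+09 = 1.062e-05 kg/m³ = 0.01062 mg/L = 10.62 µg/L.

10.6 µg/L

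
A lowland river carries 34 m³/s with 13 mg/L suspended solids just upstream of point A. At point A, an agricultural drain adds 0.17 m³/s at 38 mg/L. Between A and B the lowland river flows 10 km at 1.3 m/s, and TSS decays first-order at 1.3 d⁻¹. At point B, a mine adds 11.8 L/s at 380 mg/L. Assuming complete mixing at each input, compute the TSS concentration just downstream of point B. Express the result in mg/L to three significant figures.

11.8 mg/L

After input A: C = (34·13 + 0.17·38) / 34.17 = 13.12 mg/L.
Over the 10 km reach to input B (t = 7692 s = 0.08903 d), decay gives C = 13.12·exp(−1.3·0.08903) = 11.69 mg/L.
11.8 L/s = 0.0118 m³/s.
After input B: C = (34.17·11.69 + 0.0118·380) / 34.18 = 11.82 mg/L.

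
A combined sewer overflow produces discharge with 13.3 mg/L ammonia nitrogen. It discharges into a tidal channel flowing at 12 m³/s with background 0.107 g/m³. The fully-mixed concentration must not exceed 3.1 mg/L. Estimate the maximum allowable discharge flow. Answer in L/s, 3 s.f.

3520 L/s

Mass balance at complete mixing: C_std·(Q_w + Q_r) = Q_w·C_e + Q_r·C_b.
Rearranging, Q_w = Q_r·(C_std − C_b)/(C_e − C_std) = 12·(3.1 − 0.107) / (13.3 − 3.1) = 3.521 m³/s.
= 3521 L/s.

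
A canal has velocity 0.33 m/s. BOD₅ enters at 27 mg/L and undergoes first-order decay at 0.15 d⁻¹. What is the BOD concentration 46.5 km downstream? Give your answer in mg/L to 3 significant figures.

Travel time t = 46.5 km / 0.33 m/s = 4.65e+04/0.33 = 1.409e+05 s = 1.631 d.
First-order decay: C = 27·exp(−0.15·1.631) = 27·0.783 = 21.14 mg/L.

21.1 mg/L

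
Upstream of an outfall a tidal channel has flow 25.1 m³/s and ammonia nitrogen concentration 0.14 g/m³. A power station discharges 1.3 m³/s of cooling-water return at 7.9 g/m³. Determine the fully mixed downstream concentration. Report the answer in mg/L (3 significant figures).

By mass balance at complete mixing, C = (1.3·7.9 + 25.1·0.14) / (1.3 + 25.1) = 13.78/26.4 = 0.5221 mg/L.

0.522 mg/L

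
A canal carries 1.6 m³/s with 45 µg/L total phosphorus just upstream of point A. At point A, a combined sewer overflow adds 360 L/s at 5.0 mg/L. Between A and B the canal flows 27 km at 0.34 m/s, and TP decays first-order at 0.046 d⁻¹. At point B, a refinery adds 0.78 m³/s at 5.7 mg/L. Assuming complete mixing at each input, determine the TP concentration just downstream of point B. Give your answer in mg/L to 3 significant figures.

2.28 mg/L

45 µg/L = 0.045 mg/L.
360 L/s = 0.36 m³/s.
After input A: C = (1.6·0.045 + 0.36·5) / 1.96 = 0.9551 mg/L.
Over the 27 km reach to input B (t = 7.941e+04 s = 0.9191 d), decay gives C = 0.9551·exp(−0.046·0.9191) = 0.9156 mg/L.
After input B: C = (1.96·0.9156 + 0.78·5.7) / 2.74 = 2.278 mg/L.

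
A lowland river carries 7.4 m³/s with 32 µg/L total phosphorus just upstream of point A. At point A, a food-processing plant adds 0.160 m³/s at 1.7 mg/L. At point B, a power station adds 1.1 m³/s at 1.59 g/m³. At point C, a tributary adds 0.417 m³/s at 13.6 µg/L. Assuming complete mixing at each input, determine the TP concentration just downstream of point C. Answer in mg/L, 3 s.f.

0.249 mg/L

32 µg/L = 0.032 mg/L.
After input A: C = (7.4·0.032 + 0.16·1.7) / 7.56 = 0.0673 mg/L.
After input B: C = (7.56·0.0673 + 1.1·1.59) / 8.66 = 0.2607 mg/L.
13.6 µg/L = 0.0136 mg/L.
After input C: C = (8.66·0.2607 + 0.417·0.0136) / 9.077 = 0.2494 mg/L.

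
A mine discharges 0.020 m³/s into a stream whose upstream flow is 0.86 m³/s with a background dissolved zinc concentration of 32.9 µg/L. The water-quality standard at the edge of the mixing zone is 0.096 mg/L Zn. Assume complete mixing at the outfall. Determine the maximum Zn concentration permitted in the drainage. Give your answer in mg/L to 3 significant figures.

32.9 µg/L = 0.0329 mg/L.
Mass balance: 0.096·0.88 = 0.02·Cₑ + 0.86·0.0329.
Cₑ = (0.08448 − 0.02829) / 0.02 = 2.809 mg/L.

2.81 mg/L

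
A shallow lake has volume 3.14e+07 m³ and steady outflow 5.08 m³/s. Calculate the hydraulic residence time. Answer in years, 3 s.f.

Q = 5.08 m³/s × 3.156e+07 s/yr = 1.603e+08 m³/yr.
Hydraulic residence time τ = V/Q = 3.14e+07/1.603e+08 = 0.1959 yr.

0.196 yr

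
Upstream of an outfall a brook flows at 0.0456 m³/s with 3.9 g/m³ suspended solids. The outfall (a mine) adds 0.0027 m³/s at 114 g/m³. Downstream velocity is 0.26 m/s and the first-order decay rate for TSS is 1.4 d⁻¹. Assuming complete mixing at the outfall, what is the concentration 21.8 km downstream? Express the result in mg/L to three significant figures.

2.58 mg/L

After complete mixing, C₀ = (0.0027·114 + 0.0456·3.9) / 0.0483 = 10.05 mg/L.
Travel time t = 2.18e+04 m / 0.26 m/s = 8.385e+04 s = 0.9704 d.
C = 10.05·exp(−1.4·0.9704) = 10.05·0.257 = 2.584 mg/L.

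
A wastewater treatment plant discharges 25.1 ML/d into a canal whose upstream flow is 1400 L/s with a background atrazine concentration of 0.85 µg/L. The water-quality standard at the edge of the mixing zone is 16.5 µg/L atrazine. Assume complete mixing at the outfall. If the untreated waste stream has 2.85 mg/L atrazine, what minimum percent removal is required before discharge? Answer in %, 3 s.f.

25.1 ML/d = 0.2905 m³/s.
1400 L/s = 1.4 m³/s.
0.85 µg/L = 0.00085 mg/L.
16.5 µg/L = 0.0165 mg/L.
Mass balance: 0.0165·1.691 = 0.2905·Cₑ + 1.4·0.00085.
Cₑ = (0.02789 − 0.00119) / 0.2905 = 0.09192 mg/L.
Required removal = 1 − 0.09192/2.85 = 96.77 %.

96.8 %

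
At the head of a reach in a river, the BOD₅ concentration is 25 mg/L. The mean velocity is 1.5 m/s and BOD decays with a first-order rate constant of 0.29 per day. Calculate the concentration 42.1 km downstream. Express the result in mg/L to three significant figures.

22.8 mg/L

Travel time t = 42.1 km / 1.5 m/s = 4.21e+04/1.5 = 2.807e+04 s = 0.3248 d.
First-order decay: C = 25·exp(−0.29·0.3248) = 25·0.9101 = 22.75 mg/L.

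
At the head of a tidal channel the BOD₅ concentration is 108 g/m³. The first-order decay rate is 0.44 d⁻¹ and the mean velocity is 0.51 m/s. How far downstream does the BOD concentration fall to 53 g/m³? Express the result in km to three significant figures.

From C = C₀·e^(−kt), t = ln(C₀/C)/k = ln(108/53)/0.44 = 0.7118/0.44 = 1.618 d.
Distance = v·t = 0.51 m/s × 1.398e+05 s = 7.129e+04 m = 71.29 km.

71.3 km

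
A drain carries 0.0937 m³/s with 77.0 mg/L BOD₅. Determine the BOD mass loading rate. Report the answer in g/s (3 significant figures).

7.21 g/s

Mass flux = Q·C = 0.0937 m³/s × 77 g/m³ = 7.215 g/s.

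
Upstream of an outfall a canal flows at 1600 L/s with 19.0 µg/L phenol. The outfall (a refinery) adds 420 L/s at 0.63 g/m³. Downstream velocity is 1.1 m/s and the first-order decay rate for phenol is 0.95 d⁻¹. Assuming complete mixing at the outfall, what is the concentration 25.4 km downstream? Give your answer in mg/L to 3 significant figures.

0.113 mg/L

420 L/s = 0.42 m³/s.
1600 L/s = 1.6 m³/s.
19.0 µg/L = 0.019 mg/L.
After complete mixing, C₀ = (0.42·0.63 + 1.6·0.019) / 2.02 = 0.146 mg/L.
Travel time t = 2.54e+04 m / 1.1 m/s = 2.309e+04 s = 0.2673 d.
C = 0.146·exp(−0.95·0.2673) = 0.146·0.7758 = 0.1133 mg/L.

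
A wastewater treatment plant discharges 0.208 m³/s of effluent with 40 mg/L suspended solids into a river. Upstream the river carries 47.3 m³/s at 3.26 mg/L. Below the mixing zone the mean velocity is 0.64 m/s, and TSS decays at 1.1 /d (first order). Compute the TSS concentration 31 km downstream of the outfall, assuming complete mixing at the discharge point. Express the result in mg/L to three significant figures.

After complete mixing, C₀ = (0.208·40 + 47.3·3.26) / 47.51 = 3.421 mg/L.
Travel time t = 3.1e+04 m / 0.64 m/s = 4.844e+04 s = 0.5606 d.
C = 3.421·exp(−1.1·0.5606) = 3.421·0.5397 = 1.846 mg/L.

1.85 mg/L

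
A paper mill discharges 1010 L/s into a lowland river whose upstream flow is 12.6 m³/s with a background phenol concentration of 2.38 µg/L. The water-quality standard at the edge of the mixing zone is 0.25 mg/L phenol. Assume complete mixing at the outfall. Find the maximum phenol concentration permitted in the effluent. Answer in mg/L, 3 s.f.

1010 L/s = 1.01 m³/s.
2.38 µg/L = 0.00238 mg/L.
Mass balance: 0.25·13.61 = 1.01·Cₑ + 12.6·0.00238.
Cₑ = (3.402 − 0.02999) / 1.01 = 3.339 mg/L.

3.34 mg/L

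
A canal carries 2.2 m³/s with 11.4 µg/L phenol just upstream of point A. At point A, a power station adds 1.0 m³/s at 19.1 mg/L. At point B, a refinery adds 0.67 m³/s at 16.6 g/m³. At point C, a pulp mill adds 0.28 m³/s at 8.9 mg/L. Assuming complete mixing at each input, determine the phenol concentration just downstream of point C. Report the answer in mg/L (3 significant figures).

11.4 µg/L = 0.0114 mg/L.
After input A: C = (2.2·0.0114 + 1·19.1) / 3.2 = 5.977 mg/L.
After input B: C = (3.2·5.977 + 0.67·16.6) / 3.87 = 7.816 mg/L.
After input C: C = (3.87·7.816 + 0.28·8.9) / 4.15 = 7.889 mg/L.

7.89 mg/L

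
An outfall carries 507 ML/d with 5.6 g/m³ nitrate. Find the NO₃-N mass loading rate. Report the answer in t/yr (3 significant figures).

507 ML/d = 5.868 m³/s.
Mass flux = Q·C = 5.868 m³/s × 5.6 g/m³ = 32.86 g/s.
= 32.86 g/s × 31.56 = 1037 t/yr.

1040 t/yr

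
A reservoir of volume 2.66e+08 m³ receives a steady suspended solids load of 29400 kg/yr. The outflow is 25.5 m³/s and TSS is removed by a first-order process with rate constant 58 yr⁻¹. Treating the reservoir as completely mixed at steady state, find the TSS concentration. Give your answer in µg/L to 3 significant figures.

Outflow Q = 25.5 m³/s × 3.156e+07 s/yr = 8.047e+08 m³/yr.
Steady-state CSTR mass balance: W = Q·C + k·V·C, so C = W/(Q + kV).
Q + kV = 8.047e+08 + 58·2.66e+08 = 1.623e+10 m³/yr.
C = 29400/1.623e+10 = 1.811e-06 kg/m³ = 0.001811 mg/L = 1.811 µg/L.

1.81 µg/L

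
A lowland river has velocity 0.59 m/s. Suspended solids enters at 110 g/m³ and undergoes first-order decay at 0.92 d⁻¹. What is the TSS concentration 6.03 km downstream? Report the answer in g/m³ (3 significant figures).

Travel time t = 6.03 km / 0.59 m/s = 6030/0.59 = 1.022e+04 s = 0.1183 d.
First-order decay: C = 110·exp(−0.92·0.1183) = 110·0.8969 = 98.66 g/m³.

98.7 g/m³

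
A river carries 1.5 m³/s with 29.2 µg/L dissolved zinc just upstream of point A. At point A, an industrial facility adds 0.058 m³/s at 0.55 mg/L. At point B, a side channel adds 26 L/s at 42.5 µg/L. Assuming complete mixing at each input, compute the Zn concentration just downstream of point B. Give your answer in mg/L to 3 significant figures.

0.0485 mg/L

29.2 µg/L = 0.0292 mg/L.
After input A: C = (1.5·0.0292 + 0.058·0.55) / 1.558 = 0.04859 mg/L.
26 L/s = 0.026 m³/s.
42.5 µg/L = 0.0425 mg/L.
After input B: C = (1.558·0.04859 + 0.026·0.0425) / 1.584 = 0.04849 mg/L.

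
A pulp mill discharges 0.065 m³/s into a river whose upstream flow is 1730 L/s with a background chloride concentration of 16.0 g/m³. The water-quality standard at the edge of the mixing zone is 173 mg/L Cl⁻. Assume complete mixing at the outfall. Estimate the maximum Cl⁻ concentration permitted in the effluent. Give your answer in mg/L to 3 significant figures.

4350 mg/L

1730 L/s = 1.73 m³/s.
Mass balance: 173·1.795 = 0.065·Cₑ + 1.73·16.
Cₑ = (310.5 − 27.68) / 0.065 = 4352 mg/L.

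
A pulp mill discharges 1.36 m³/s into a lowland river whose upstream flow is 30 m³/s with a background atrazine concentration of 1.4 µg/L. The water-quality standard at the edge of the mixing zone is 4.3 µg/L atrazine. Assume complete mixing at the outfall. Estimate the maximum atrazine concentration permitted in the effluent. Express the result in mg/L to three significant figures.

0.0683 mg/L

1.4 µg/L = 0.0014 mg/L.
4.3 µg/L = 0.0043 mg/L.
Mass balance: 0.0043·31.36 = 1.36·Cₑ + 30·0.0014.
Cₑ = (0.1348 − 0.042) / 1.36 = 0.06827 mg/L.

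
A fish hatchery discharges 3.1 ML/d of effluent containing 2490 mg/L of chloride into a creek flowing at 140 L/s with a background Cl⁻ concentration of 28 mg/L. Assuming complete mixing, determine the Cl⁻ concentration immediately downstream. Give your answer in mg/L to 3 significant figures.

3.1 ML/d = 0.03588 m³/s.
140 L/s = 0.14 m³/s.
Flow-weighted mixing gives C = (0.03588·2490 + 0.14·28) / (0.03588 + 0.14) = 93.26/0.1759 = 530.3 mg/L.

530 mg/L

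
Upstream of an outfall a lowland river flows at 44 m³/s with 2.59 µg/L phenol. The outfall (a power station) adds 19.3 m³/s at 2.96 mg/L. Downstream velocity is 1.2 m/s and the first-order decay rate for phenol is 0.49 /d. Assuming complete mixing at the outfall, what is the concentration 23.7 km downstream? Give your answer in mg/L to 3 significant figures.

0.808 mg/L

2.59 µg/L = 0.00259 mg/L.
After complete mixing, C₀ = (19.3·2.96 + 44·0.00259) / 63.3 = 0.9043 mg/L.
Travel time t = 2.37e+04 m / 1.2 m/s = 1.975e+04 s = 0.2286 d.
C = 0.9043·exp(−0.49·0.2286) = 0.9043·0.894 = 0.8085 mg/L.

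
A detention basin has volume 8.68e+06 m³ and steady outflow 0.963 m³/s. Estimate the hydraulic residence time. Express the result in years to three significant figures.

Q = 0.963 m³/s × 3.156e+07 s/yr = 3.039e+07 m³/yr.
Hydraulic residence time τ = V/Q = 8.68e+06/3.039e+07 = 0.2856 yr.

0.286 yr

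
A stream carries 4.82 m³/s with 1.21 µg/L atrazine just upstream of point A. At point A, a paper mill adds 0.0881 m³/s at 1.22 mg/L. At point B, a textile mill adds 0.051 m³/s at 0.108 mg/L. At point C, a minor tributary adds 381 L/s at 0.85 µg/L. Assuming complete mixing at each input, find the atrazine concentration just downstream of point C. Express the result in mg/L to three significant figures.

0.0223 mg/L

1.21 µg/L = 0.00121 mg/L.
After input A: C = (4.82·0.00121 + 0.0881·1.22) / 4.908 = 0.02309 mg/L.
After input B: C = (4.908·0.02309 + 0.051·0.108) / 4.959 = 0.02396 mg/L.
381 L/s = 0.381 m³/s.
0.85 µg/L = 0.00085 mg/L.
After input C: C = (4.959·0.02396 + 0.381·0.00085) / 5.34 = 0.02231 mg/L.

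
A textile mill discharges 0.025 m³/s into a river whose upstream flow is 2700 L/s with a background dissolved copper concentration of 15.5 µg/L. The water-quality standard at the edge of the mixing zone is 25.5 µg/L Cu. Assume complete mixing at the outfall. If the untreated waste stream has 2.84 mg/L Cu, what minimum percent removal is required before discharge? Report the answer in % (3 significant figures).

2700 L/s = 2.7 m³/s.
15.5 µg/L = 0.0155 mg/L.
25.5 µg/L = 0.0255 mg/L.
Mass balance: 0.0255·2.725 = 0.025·Cₑ + 2.7·0.0155.
Cₑ = (0.06949 − 0.04185) / 0.025 = 1.105 mg/L.
Required removal = 1 − 1.105/2.84 = 61.07 %.

61.1 %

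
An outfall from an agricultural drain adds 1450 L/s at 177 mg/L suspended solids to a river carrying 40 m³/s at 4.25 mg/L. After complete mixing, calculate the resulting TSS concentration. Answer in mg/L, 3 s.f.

1450 L/s = 1.45 m³/s.
By mass balance at complete mixing, C = (1.45·177 + 40·4.25) / (1.45 + 40) = 426.6/41.45 = 10.29 mg/L.

10.3 mg/L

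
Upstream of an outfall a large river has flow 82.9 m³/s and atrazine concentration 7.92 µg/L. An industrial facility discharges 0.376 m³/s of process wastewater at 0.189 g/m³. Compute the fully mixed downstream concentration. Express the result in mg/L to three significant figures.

0.00874 mg/L

7.92 µg/L = 0.00792 mg/L.
By mass balance at complete mixing, C = (0.376·0.189 + 82.9·0.00792) / (0.376 + 82.9) = 0.7276/83.28 = 0.008738 mg/L.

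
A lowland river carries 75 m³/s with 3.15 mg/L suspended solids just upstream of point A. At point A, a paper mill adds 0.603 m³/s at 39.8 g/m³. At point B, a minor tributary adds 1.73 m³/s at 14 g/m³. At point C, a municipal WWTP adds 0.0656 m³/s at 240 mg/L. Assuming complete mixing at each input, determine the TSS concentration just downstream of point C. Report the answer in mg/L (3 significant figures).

3.88 mg/L

After input A: C = (75·3.15 + 0.603·39.8) / 75.6 = 3.442 mg/L.
After input B: C = (75.6·3.442 + 1.73·14) / 77.33 = 3.678 mg/L.
After input C: C = (77.33·3.678 + 0.0656·240) / 77.4 = 3.879 mg/L.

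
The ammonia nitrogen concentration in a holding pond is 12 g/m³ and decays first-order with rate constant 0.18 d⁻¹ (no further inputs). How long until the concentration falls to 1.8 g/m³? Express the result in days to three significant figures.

t = ln(C₀/C)/k = ln(12/1.8)/0.18 = 1.897/0.18 = 10.54 d.

10.5 d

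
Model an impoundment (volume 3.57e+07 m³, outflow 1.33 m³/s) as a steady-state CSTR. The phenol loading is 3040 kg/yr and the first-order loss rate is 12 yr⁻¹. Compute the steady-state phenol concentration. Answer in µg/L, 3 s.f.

6.46 µg/L

Outflow Q = 1.33 m³/s × 3.156e+07 s/yr = 4.197e+07 m³/yr.
Steady-state CSTR mass balance: W = Q·C + k·V·C, so C = W/(Q + kV).
Q + kV = 4.197e+07 + 12·3.57e+07 = 4.704e+08 m³/yr.
C = 3040/4.704e+08 = 6.463e-06 kg/m³ = 0.006463 mg/L = 6.463 µg/L.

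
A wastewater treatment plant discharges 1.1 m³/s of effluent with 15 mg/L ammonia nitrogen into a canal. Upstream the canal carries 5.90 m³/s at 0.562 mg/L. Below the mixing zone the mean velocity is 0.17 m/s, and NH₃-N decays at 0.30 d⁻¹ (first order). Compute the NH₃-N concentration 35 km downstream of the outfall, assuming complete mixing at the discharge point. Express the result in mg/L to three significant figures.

1.39 mg/L

After complete mixing, C₀ = (1.1·15 + 5.9·0.562) / 7 = 2.831 mg/L.
Travel time t = 3.5e+04 m / 0.17 m/s = 2.059e+05 s = 2.383 d.
C = 2.831·exp(−0.30·2.383) = 2.831·0.4893 = 1.385 mg/L.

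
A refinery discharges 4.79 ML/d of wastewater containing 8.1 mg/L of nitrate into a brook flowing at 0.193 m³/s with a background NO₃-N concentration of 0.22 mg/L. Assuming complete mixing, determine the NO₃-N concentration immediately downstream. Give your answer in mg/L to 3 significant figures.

4.79 ML/d = 0.05544 m³/s.
Conservation of mass across the mixing zone: C = (0.05544·8.1 + 0.193·0.22) / (0.05544 + 0.193) = 0.4915/0.2484 = 1.978 mg/L.

1.98 mg/L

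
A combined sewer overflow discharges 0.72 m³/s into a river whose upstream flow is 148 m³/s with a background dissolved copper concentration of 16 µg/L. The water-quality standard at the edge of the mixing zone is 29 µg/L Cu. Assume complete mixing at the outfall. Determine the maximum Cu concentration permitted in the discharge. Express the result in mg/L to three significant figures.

2.70 mg/L

16 µg/L = 0.016 mg/L.
29 µg/L = 0.029 mg/L.
Mass balance: 0.029·148.7 = 0.72·Cₑ + 148·0.016.
Cₑ = (4.313 − 2.368) / 0.72 = 2.701 mg/L.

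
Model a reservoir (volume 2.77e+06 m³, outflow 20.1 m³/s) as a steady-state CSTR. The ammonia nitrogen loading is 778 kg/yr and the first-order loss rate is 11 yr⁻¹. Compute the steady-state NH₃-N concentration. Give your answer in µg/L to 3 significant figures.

1.17 µg/L

Outflow Q = 20.1 m³/s × 3.156e+07 s/yr = 6.343e+08 m³/yr.
Steady-state CSTR mass balance: W = Q·C + k·V·C, so C = W/(Q + kV).
Q + kV = 6.343e+08 + 11·2.77e+06 = 6.648e+08 m³/yr.
C = 778/6.648e+08 = 1.17e-06 kg/m³ = 0.00117 mg/L = 1.17 µg/L.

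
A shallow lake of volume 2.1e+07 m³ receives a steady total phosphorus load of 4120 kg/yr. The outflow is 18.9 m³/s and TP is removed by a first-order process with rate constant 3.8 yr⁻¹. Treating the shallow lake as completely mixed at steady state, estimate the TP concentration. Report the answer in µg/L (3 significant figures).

6.09 µg/L

Outflow Q = 18.9 m³/s × 3.156e+07 s/yr = 5.964e+08 m³/yr.
Steady-state CSTR mass balance: W = Q·C + k·V·C, so C = W/(Q + kV).
Q + kV = 5.964e+08 + 3.8·2.1e+07 = 6.762e+08 m³/yr.
C = 4120/6.762e+08 = 6.093e-06 kg/m³ = 0.006093 mg/L = 6.093 µg/L.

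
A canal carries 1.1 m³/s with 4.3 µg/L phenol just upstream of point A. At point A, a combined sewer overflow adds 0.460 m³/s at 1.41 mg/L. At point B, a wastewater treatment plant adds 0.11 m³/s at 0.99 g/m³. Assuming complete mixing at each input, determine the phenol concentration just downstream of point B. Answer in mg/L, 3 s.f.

0.456 mg/L

4.3 µg/L = 0.0043 mg/L.
After input A: C = (1.1·0.0043 + 0.46·1.41) / 1.56 = 0.4188 mg/L.
After input B: C = (1.56·0.4188 + 0.11·0.99) / 1.67 = 0.4564 mg/L.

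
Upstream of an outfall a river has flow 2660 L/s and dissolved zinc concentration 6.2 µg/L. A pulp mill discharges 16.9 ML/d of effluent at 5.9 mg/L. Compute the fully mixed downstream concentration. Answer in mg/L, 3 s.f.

16.9 ML/d = 0.1956 m³/s.
2660 L/s = 2.66 m³/s.
6.2 µg/L = 0.0062 mg/L.
By mass balance at complete mixing, C = (0.1956·5.9 + 2.66·0.0062) / (0.1956 + 2.66) = 1.171/2.856 = 0.4099 mg/L.

0.410 mg/L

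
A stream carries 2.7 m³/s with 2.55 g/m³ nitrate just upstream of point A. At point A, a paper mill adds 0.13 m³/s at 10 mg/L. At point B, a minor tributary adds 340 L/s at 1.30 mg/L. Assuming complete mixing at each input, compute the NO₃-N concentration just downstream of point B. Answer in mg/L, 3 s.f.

2.72 mg/L

After input A: C = (2.7·2.55 + 0.13·10) / 2.83 = 2.892 mg/L.
340 L/s = 0.34 m³/s.
After input B: C = (2.83·2.892 + 0.34·1.3) / 3.17 = 2.721 mg/L.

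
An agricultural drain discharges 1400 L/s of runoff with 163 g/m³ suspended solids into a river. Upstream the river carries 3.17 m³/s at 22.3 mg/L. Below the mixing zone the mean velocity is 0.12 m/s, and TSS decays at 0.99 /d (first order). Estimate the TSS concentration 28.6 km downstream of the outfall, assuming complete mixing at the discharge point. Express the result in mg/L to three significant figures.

4.26 mg/L

1400 L/s = 1.4 m³/s.
After complete mixing, C₀ = (1.4·163 + 3.17·22.3) / 4.57 = 65.4 mg/L.
Travel time t = 2.86e+04 m / 0.12 m/s = 2.383e+05 s = 2.758 d.
C = 65.4·exp(−0.99·2.758) = 65.4·0.06516 = 4.262 mg/L.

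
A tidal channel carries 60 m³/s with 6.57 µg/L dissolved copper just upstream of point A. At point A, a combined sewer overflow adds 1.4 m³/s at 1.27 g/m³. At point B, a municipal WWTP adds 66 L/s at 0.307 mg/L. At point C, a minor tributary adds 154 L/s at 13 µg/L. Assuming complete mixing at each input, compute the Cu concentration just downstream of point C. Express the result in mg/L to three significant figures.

0.0356 mg/L

6.57 µg/L = 0.00657 mg/L.
After input A: C = (60·0.00657 + 1.4·1.27) / 61.4 = 0.03538 mg/L.
66 L/s = 0.066 m³/s.
After input B: C = (61.4·0.03538 + 0.066·0.307) / 61.47 = 0.03567 mg/L.
154 L/s = 0.154 m³/s.
13 µg/L = 0.013 mg/L.
After input C: C = (61.47·0.03567 + 0.154·0.013) / 61.62 = 0.03561 mg/L.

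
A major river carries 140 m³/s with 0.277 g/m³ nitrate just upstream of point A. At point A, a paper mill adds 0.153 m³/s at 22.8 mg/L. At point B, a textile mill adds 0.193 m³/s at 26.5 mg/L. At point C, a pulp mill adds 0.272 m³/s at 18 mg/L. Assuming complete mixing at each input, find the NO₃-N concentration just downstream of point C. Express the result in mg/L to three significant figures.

After input A: C = (140·0.277 + 0.153·22.8) / 140.2 = 0.3016 mg/L.
After input B: C = (140.2·0.3016 + 0.193·26.5) / 140.3 = 0.3376 mg/L.
After input C: C = (140.3·0.3376 + 0.272·18) / 140.6 = 0.3718 mg/L.

0.372 mg/L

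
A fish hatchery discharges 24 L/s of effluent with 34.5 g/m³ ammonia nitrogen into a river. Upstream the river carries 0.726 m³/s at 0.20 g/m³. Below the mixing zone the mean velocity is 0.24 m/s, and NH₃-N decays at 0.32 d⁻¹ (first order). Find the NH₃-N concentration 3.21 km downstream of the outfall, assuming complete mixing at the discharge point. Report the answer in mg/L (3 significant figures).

24 L/s = 0.024 m³/s.
After complete mixing, C₀ = (0.024·34.5 + 0.726·0.2) / 0.75 = 1.298 mg/L.
Travel time t = 3210 m / 0.24 m/s = 1.338e+04 s = 0.1548 d.
C = 1.298·exp(−0.32·0.1548) = 1.298·0.9517 = 1.235 mg/L.

1.23 mg/L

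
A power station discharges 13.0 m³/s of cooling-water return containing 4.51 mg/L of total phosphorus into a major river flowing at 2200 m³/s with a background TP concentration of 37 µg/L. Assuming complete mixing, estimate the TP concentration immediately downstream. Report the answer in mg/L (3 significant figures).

0.0633 mg/L

37 µg/L = 0.037 mg/L.
By mass balance at complete mixing, C = (13·4.51 + 2200·0.037) / (13 + 2200) = 140/2213 = 0.06328 mg/L.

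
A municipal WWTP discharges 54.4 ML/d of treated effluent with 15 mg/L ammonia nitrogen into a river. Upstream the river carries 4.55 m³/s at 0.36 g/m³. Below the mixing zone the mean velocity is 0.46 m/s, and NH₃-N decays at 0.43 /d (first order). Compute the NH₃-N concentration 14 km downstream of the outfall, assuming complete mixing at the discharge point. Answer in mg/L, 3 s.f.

54.4 ML/d = 0.6296 m³/s.
After complete mixing, C₀ = (0.6296·15 + 4.55·0.36) / 5.18 = 2.14 mg/L.
Travel time t = 1.4e+04 m / 0.46 m/s = 3.043e+04 s = 0.3523 d.
C = 2.14·exp(−0.43·0.3523) = 2.14·0.8594 = 1.839 mg/L.

1.84 mg/L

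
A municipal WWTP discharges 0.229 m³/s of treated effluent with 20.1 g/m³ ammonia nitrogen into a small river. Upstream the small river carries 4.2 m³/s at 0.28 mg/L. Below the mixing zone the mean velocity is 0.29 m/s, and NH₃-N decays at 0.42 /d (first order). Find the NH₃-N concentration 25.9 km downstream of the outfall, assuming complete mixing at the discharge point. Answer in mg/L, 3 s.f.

After complete mixing, C₀ = (0.229·20.1 + 4.2·0.28) / 4.429 = 1.305 mg/L.
Travel time t = 2.59e+04 m / 0.29 m/s = 8.931e+04 s = 1.034 d.
C = 1.305·exp(−0.42·1.034) = 1.305·0.6478 = 0.8453 mg/L.

0.845 mg/L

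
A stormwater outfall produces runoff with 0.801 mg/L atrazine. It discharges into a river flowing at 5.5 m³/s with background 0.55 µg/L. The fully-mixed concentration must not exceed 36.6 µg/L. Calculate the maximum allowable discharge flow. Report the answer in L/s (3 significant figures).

259 L/s

0.55 µg/L = 0.00055 mg/L.
36.6 µg/L = 0.0366 mg/L.
Mass balance at complete mixing: C_std·(Q_w + Q_r) = Q_w·C_e + Q_r·C_b.
Rearranging, Q_w = Q_r·(C_std − C_b)/(C_e − C_std) = 5.5·(0.0366 − 0.00055) / (0.801 − 0.0366) = 0.2594 m³/s.
= 259.4 L/s.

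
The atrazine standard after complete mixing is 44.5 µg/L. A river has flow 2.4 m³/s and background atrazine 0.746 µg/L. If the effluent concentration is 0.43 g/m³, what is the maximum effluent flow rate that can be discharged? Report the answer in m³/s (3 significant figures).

0.746 µg/L = 0.000746 mg/L.
44.5 µg/L = 0.0445 mg/L.
Mass balance at complete mixing: C_std·(Q_w + Q_r) = Q_w·C_e + Q_r·C_b.
Rearranging, Q_w = Q_r·(C_std − C_b)/(C_e − C_std) = 2.4·(0.0445 − 0.000746) / (0.43 − 0.0445) = 0.2724 m³/s.

0.272 m³/s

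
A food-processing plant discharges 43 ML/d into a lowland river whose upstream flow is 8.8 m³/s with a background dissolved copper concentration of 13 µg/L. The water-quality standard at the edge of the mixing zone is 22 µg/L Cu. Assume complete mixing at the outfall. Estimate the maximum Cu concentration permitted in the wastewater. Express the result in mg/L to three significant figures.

43 ML/d = 0.4977 m³/s.
13 µg/L = 0.013 mg/L.
22 µg/L = 0.022 mg/L.
Mass balance: 0.022·9.298 = 0.4977·Cₑ + 8.8·0.013.
Cₑ = (0.2045 − 0.1144) / 0.4977 = 0.1811 mg/L.

0.181 mg/L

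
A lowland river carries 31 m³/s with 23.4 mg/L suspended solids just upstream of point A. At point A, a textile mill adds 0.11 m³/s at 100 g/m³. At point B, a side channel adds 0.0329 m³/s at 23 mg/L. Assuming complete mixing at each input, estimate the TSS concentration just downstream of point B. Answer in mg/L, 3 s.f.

After input A: C = (31·23.4 + 0.11·100) / 31.11 = 23.67 mg/L.
After input B: C = (31.11·23.67 + 0.0329·23) / 31.14 = 23.67 mg/L.

23.7 mg/L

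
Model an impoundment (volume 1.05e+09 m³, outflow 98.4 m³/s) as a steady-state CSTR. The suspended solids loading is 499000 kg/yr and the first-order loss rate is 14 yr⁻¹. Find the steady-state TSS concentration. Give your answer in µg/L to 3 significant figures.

28.0 µg/L

Outflow Q = 98.4 m³/s × 3.156e+07 s/yr = 3.105e+09 m³/yr.
Steady-state CSTR mass balance: W = Q·C + k·V·C, so C = W/(Q + kV).
Q + kV = 3.105e+09 + 14·1.05e+09 = 1.781e+10 m³/yr.
C = 499000/1.781e+10 = 2.803e-05 kg/m³ = 0.02803 mg/L = 28.03 µg/L.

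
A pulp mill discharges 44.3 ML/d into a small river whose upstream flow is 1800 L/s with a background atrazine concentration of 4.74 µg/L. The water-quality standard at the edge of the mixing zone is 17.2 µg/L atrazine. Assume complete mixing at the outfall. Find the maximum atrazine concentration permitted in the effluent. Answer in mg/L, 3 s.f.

44.3 ML/d = 0.5127 m³/s.
1800 L/s = 1.8 m³/s.
4.74 µg/L = 0.00474 mg/L.
17.2 µg/L = 0.0172 mg/L.
Mass balance: 0.0172·2.313 = 0.5127·Cₑ + 1.8·0.00474.
Cₑ = (0.03978 − 0.008532) / 0.5127 = 0.06094 mg/L.

0.0609 mg/L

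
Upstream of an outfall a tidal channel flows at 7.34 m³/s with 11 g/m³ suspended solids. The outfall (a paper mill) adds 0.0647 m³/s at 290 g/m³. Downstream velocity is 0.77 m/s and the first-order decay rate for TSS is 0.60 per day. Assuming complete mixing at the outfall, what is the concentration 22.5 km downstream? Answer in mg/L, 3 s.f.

11.0 mg/L

After complete mixing, C₀ = (0.0647·290 + 7.34·11) / 7.405 = 13.44 mg/L.
Travel time t = 2.25e+04 m / 0.77 m/s = 2.922e+04 s = 0.3382 d.
C = 13.44·exp(−0.60·0.3382) = 13.44·0.8163 = 10.97 mg/L.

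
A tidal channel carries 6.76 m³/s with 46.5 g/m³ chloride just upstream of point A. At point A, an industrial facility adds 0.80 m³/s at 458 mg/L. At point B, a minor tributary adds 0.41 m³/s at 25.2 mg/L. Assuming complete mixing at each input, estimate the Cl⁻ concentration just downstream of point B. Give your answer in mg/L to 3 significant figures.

86.7 mg/L

After input A: C = (6.76·46.5 + 0.8·458) / 7.56 = 90.04 mg/L.
After input B: C = (7.56·90.04 + 0.41·25.2) / 7.97 = 86.71 mg/L.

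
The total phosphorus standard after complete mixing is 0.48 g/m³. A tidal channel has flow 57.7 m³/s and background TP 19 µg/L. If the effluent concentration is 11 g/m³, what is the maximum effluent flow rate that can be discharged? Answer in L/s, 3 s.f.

19 µg/L = 0.019 mg/L.
Mass balance at complete mixing: C_std·(Q_w + Q_r) = Q_w·C_e + Q_r·C_b.
Rearranging, Q_w = Q_r·(C_std − C_b)/(C_e − C_std) = 57.7·(0.48 − 0.019) / (11 − 0.48) = 2.528 m³/s.
= 2528 L/s.

2530 L/s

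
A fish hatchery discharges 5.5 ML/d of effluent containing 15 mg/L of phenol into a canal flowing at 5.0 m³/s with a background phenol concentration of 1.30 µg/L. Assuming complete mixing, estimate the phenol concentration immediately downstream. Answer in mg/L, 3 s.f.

0.190 mg/L

5.5 ML/d = 0.06366 m³/s.
1.30 µg/L = 0.0013 mg/L.
By mass balance at complete mixing, C = (0.06366·15 + 5·0.0013) / (0.06366 + 5) = 0.9614/5.064 = 0.1899 mg/L.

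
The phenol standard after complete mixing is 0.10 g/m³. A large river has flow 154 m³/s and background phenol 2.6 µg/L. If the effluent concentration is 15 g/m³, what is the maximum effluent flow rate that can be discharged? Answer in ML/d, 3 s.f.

2.6 µg/L = 0.0026 mg/L.
Mass balance at complete mixing: C_std·(Q_w + Q_r) = Q_w·C_e + Q_r·C_b.
Rearranging, Q_w = Q_r·(C_std − C_b)/(C_e − C_std) = 154·(0.1 − 0.0026) / (15 − 0.1) = 1.007 m³/s.
= 86.98 ML/d.

87.0 ML/d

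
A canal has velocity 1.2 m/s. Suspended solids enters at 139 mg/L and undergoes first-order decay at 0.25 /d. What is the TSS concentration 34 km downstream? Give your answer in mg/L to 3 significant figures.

Travel time t = 34 km / 1.2 m/s = 3.4e+04/1.2 = 2.833e+04 s = 0.3279 d.
First-order decay: C = 139·exp(−0.25·0.3279) = 139·0.9213 = 128.1 mg/L.

128 mg/L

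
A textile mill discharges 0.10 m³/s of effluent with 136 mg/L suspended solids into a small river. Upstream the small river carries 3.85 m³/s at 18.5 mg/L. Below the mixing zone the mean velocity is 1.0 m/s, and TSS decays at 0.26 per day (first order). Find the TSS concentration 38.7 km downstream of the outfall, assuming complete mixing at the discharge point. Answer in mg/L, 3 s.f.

19.1 mg/L

After complete mixing, C₀ = (0.1·136 + 3.85·18.5) / 3.95 = 21.47 mg/L.
Travel time t = 3.87e+04 m / 1.0 m/s = 3.87e+04 s = 0.4479 d.
C = 21.47·exp(−0.26·0.4479) = 21.47·0.8901 = 19.11 mg/L.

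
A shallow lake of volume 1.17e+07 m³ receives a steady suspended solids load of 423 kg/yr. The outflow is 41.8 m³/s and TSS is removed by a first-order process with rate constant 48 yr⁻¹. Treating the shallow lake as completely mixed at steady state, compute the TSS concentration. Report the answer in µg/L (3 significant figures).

Outflow Q = 41.8 m³/s × 3.156e+07 s/yr = 1.319e+09 m³/yr.
Steady-state CSTR mass balance: W = Q·C + k·V·C, so C = W/(Q + kV).
Q + kV = 1.319e+09 + 48·1.17e+07 = 1.881e+09 m³/yr.
C = 423/1.881e+09 = 2.249e-07 kg/m³ = 0.0002249 mg/L = 0.2249 µg/L.

0.225 µg/L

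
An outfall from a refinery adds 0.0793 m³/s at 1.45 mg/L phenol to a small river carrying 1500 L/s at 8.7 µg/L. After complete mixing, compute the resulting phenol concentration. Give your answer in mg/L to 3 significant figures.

0.0811 mg/L

1500 L/s = 1.5 m³/s.
8.7 µg/L = 0.0087 mg/L.
Conservation of mass across the mixing zone: C = (0.0793·1.45 + 1.5·0.0087) / (0.0793 + 1.5) = 0.128/1.579 = 0.08107 mg/L.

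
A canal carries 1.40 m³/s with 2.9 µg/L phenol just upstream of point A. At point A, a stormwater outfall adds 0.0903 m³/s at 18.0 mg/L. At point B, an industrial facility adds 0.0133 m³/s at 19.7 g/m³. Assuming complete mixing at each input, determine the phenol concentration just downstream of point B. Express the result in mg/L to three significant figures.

2.9 µg/L = 0.0029 mg/L.
After input A: C = (1.4·0.0029 + 0.0903·18) / 1.49 = 1.093 mg/L.
After input B: C = (1.49·1.093 + 0.0133·19.7) / 1.504 = 1.258 mg/L.

1.26 mg/L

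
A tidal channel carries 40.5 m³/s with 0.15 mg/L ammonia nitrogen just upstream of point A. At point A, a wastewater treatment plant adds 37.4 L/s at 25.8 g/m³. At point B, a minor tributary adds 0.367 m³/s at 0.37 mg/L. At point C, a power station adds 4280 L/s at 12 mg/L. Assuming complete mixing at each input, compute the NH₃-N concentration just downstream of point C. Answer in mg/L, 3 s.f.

37.4 L/s = 0.0374 m³/s.
After input A: C = (40.5·0.15 + 0.0374·25.8) / 40.54 = 0.1737 mg/L.
After input B: C = (40.54·0.1737 + 0.367·0.37) / 40.9 = 0.1754 mg/L.
4280 L/s = 4.28 m³/s.
After input C: C = (40.9·0.1754 + 4.28·12) / 45.18 = 1.295 mg/L.

1.30 mg/L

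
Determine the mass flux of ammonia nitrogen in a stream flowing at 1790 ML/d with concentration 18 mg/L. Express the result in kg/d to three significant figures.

32200 kg/d

1790 ML/d = 20.72 m³/s.
Mass flux = Q·C = 20.72 m³/s × 18 g/m³ = 372.9 g/s.
= 372.9 g/s × 86.4 = 3.222e+04 kg/d.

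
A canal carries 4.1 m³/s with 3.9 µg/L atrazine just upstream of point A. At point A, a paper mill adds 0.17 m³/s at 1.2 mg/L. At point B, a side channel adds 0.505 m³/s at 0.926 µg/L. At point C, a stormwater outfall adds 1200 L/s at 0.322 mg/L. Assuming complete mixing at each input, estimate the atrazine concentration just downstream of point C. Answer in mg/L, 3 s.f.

3.9 µg/L = 0.0039 mg/L.
After input A: C = (4.1·0.0039 + 0.17·1.2) / 4.27 = 0.05152 mg/L.
0.926 µg/L = 0.000926 mg/L.
After input B: C = (4.27·0.05152 + 0.505·0.000926) / 4.775 = 0.04617 mg/L.
1200 L/s = 1.2 m³/s.
After input C: C = (4.775·0.04617 + 1.2·0.322) / 5.975 = 0.1016 mg/L.

0.102 mg/L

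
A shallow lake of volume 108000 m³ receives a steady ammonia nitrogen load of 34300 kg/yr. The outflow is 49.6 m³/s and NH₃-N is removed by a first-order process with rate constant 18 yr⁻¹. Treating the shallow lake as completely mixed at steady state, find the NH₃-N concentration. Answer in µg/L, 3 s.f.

21.9 µg/L

Outflow Q = 49.6 m³/s × 3.156e+07 s/yr = 1.565e+09 m³/yr.
Steady-state CSTR mass balance: W = Q·C + k·V·C, so C = W/(Q + kV).
Q + kV = 1.565e+09 + 18·108000 = 1.567e+09 m³/yr.
C = 34300/1.567e+09 = 2.189e-05 kg/m³ = 0.02189 mg/L = 21.89 µg/L.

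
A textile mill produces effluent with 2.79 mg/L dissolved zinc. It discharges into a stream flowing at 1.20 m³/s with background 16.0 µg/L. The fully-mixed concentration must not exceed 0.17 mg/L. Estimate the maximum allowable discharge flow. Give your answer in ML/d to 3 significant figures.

16.0 µg/L = 0.016 mg/L.
Mass balance at complete mixing: C_std·(Q_w + Q_r) = Q_w·C_e + Q_r·C_b.
Rearranging, Q_w = Q_r·(C_std − C_b)/(C_e − C_std) = 1.20·(0.17 − 0.016) / (2.79 − 0.17) = 0.07053 m³/s.
= 6.094 ML/d.

6.09 ML/d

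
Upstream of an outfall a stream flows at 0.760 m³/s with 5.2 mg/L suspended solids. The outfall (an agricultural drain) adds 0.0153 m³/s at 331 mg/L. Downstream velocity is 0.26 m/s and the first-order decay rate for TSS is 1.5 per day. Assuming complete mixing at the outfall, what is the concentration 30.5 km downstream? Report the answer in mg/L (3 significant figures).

1.52 mg/L

After complete mixing, C₀ = (0.0153·331 + 0.76·5.2) / 0.7753 = 11.63 mg/L.
Travel time t = 3.05e+04 m / 0.26 m/s = 1.173e+05 s = 1.358 d.
C = 11.63·exp(−1.5·1.358) = 11.63·0.1305 = 1.517 mg/L.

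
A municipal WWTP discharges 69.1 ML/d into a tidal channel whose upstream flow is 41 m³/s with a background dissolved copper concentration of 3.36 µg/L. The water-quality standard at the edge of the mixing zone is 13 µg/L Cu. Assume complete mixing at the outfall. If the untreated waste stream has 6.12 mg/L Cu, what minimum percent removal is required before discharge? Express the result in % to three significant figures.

69.1 ML/d = 0.7998 m³/s.
3.36 µg/L = 0.00336 mg/L.
13 µg/L = 0.013 mg/L.
Mass balance: 0.013·41.8 = 0.7998·Cₑ + 41·0.00336.
Cₑ = (0.5434 − 0.1378) / 0.7998 = 0.5072 mg/L.
Required removal = 1 − 0.5072/6.12 = 91.71 %.

91.7 %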